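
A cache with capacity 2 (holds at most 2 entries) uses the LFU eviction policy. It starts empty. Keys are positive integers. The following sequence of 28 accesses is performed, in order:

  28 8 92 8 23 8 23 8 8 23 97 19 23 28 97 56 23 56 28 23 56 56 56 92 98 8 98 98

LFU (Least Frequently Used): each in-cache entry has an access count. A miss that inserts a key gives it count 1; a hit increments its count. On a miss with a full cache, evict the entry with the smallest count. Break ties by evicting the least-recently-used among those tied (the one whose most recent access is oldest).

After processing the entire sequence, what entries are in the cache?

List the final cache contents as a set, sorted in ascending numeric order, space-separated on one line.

Answer: 8 98

Derivation:
LFU simulation (capacity=2):
  1. access 28: MISS. Cache: [28(c=1)]
  2. access 8: MISS. Cache: [28(c=1) 8(c=1)]
  3. access 92: MISS, evict 28(c=1). Cache: [8(c=1) 92(c=1)]
  4. access 8: HIT, count now 2. Cache: [92(c=1) 8(c=2)]
  5. access 23: MISS, evict 92(c=1). Cache: [23(c=1) 8(c=2)]
  6. access 8: HIT, count now 3. Cache: [23(c=1) 8(c=3)]
  7. access 23: HIT, count now 2. Cache: [23(c=2) 8(c=3)]
  8. access 8: HIT, count now 4. Cache: [23(c=2) 8(c=4)]
  9. access 8: HIT, count now 5. Cache: [23(c=2) 8(c=5)]
  10. access 23: HIT, count now 3. Cache: [23(c=3) 8(c=5)]
  11. access 97: MISS, evict 23(c=3). Cache: [97(c=1) 8(c=5)]
  12. access 19: MISS, evict 97(c=1). Cache: [19(c=1) 8(c=5)]
  13. access 23: MISS, evict 19(c=1). Cache: [23(c=1) 8(c=5)]
  14. access 28: MISS, evict 23(c=1). Cache: [28(c=1) 8(c=5)]
  15. access 97: MISS, evict 28(c=1). Cache: [97(c=1) 8(c=5)]
  16. access 56: MISS, evict 97(c=1). Cache: [56(c=1) 8(c=5)]
  17. access 23: MISS, evict 56(c=1). Cache: [23(c=1) 8(c=5)]
  18. access 56: MISS, evict 23(c=1). Cache: [56(c=1) 8(c=5)]
  19. access 28: MISS, evict 56(c=1). Cache: [28(c=1) 8(c=5)]
  20. access 23: MISS, evict 28(c=1). Cache: [23(c=1) 8(c=5)]
  21. access 56: MISS, evict 23(c=1). Cache: [56(c=1) 8(c=5)]
  22. access 56: HIT, count now 2. Cache: [56(c=2) 8(c=5)]
  23. access 56: HIT, count now 3. Cache: [56(c=3) 8(c=5)]
  24. access 92: MISS, evict 56(c=3). Cache: [92(c=1) 8(c=5)]
  25. access 98: MISS, evict 92(c=1). Cache: [98(c=1) 8(c=5)]
  26. access 8: HIT, count now 6. Cache: [98(c=1) 8(c=6)]
  27. access 98: HIT, count now 2. Cache: [98(c=2) 8(c=6)]
  28. access 98: HIT, count now 3. Cache: [98(c=3) 8(c=6)]
Total: 11 hits, 17 misses, 15 evictions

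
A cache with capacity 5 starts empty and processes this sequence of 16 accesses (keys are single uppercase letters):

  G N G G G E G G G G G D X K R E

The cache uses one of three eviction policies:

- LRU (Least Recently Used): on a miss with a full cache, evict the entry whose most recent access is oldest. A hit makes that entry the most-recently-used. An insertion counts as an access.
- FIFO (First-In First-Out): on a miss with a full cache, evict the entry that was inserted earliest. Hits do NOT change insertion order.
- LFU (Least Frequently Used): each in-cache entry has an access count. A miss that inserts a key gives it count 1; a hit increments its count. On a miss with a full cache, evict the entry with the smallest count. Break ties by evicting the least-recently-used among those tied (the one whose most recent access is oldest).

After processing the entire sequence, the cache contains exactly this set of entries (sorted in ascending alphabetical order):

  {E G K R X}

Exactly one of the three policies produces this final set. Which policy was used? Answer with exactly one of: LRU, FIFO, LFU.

Simulating under each policy and comparing final sets:
  LRU: final set = {D E K R X} -> differs
  FIFO: final set = {D E K R X} -> differs
  LFU: final set = {E G K R X} -> MATCHES target
Only LFU produces the target set.

Answer: LFU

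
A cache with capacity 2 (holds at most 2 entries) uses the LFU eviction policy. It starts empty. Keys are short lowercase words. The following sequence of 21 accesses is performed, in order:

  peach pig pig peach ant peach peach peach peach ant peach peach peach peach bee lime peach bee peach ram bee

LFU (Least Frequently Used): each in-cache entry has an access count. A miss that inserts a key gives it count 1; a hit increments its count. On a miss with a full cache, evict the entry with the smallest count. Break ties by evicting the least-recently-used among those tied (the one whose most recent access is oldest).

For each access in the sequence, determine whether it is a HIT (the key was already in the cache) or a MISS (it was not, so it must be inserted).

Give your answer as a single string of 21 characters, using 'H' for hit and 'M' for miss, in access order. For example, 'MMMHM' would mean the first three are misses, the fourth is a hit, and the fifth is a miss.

LFU simulation (capacity=2):
  1. access peach: MISS. Cache: [peach(c=1)]
  2. access pig: MISS. Cache: [peach(c=1) pig(c=1)]
  3. access pig: HIT, count now 2. Cache: [peach(c=1) pig(c=2)]
  4. access peach: HIT, count now 2. Cache: [pig(c=2) peach(c=2)]
  5. access ant: MISS, evict pig(c=2). Cache: [ant(c=1) peach(c=2)]
  6. access peach: HIT, count now 3. Cache: [ant(c=1) peach(c=3)]
  7. access peach: HIT, count now 4. Cache: [ant(c=1) peach(c=4)]
  8. access peach: HIT, count now 5. Cache: [ant(c=1) peach(c=5)]
  9. access peach: HIT, count now 6. Cache: [ant(c=1) peach(c=6)]
  10. access ant: HIT, count now 2. Cache: [ant(c=2) peach(c=6)]
  11. access peach: HIT, count now 7. Cache: [ant(c=2) peach(c=7)]
  12. access peach: HIT, count now 8. Cache: [ant(c=2) peach(c=8)]
  13. access peach: HIT, count now 9. Cache: [ant(c=2) peach(c=9)]
  14. access peach: HIT, count now 10. Cache: [ant(c=2) peach(c=10)]
  15. access bee: MISS, evict ant(c=2). Cache: [bee(c=1) peach(c=10)]
  16. access lime: MISS, evict bee(c=1). Cache: [lime(c=1) peach(c=10)]
  17. access peach: HIT, count now 11. Cache: [lime(c=1) peach(c=11)]
  18. access bee: MISS, evict lime(c=1). Cache: [bee(c=1) peach(c=11)]
  19. access peach: HIT, count now 12. Cache: [bee(c=1) peach(c=12)]
  20. access ram: MISS, evict bee(c=1). Cache: [ram(c=1) peach(c=12)]
  21. access bee: MISS, evict ram(c=1). Cache: [bee(c=1) peach(c=12)]
Total: 13 hits, 8 misses, 6 evictions

Answer: MMHHMHHHHHHHHHMMHMHMM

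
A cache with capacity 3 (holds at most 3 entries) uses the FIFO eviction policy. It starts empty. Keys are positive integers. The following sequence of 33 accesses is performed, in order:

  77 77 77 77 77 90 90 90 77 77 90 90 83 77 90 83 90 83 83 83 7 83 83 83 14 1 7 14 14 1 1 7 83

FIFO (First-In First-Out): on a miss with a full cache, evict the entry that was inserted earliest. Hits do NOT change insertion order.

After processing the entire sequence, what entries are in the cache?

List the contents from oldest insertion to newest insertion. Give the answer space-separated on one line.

FIFO simulation (capacity=3):
  1. access 77: MISS. Cache (old->new): [77]
  2. access 77: HIT. Cache (old->new): [77]
  3. access 77: HIT. Cache (old->new): [77]
  4. access 77: HIT. Cache (old->new): [77]
  5. access 77: HIT. Cache (old->new): [77]
  6. access 90: MISS. Cache (old->new): [77 90]
  7. access 90: HIT. Cache (old->new): [77 90]
  8. access 90: HIT. Cache (old->new): [77 90]
  9. access 77: HIT. Cache (old->new): [77 90]
  10. access 77: HIT. Cache (old->new): [77 90]
  11. access 90: HIT. Cache (old->new): [77 90]
  12. access 90: HIT. Cache (old->new): [77 90]
  13. access 83: MISS. Cache (old->new): [77 90 83]
  14. access 77: HIT. Cache (old->new): [77 90 83]
  15. access 90: HIT. Cache (old->new): [77 90 83]
  16. access 83: HIT. Cache (old->new): [77 90 83]
  17. access 90: HIT. Cache (old->new): [77 90 83]
  18. access 83: HIT. Cache (old->new): [77 90 83]
  19. access 83: HIT. Cache (old->new): [77 90 83]
  20. access 83: HIT. Cache (old->new): [77 90 83]
  21. access 7: MISS, evict 77. Cache (old->new): [90 83 7]
  22. access 83: HIT. Cache (old->new): [90 83 7]
  23. access 83: HIT. Cache (old->new): [90 83 7]
  24. access 83: HIT. Cache (old->new): [90 83 7]
  25. access 14: MISS, evict 90. Cache (old->new): [83 7 14]
  26. access 1: MISS, evict 83. Cache (old->new): [7 14 1]
  27. access 7: HIT. Cache (old->new): [7 14 1]
  28. access 14: HIT. Cache (old->new): [7 14 1]
  29. access 14: HIT. Cache (old->new): [7 14 1]
  30. access 1: HIT. Cache (old->new): [7 14 1]
  31. access 1: HIT. Cache (old->new): [7 14 1]
  32. access 7: HIT. Cache (old->new): [7 14 1]
  33. access 83: MISS, evict 7. Cache (old->new): [14 1 83]
Total: 26 hits, 7 misses, 4 evictions

Answer: 14 1 83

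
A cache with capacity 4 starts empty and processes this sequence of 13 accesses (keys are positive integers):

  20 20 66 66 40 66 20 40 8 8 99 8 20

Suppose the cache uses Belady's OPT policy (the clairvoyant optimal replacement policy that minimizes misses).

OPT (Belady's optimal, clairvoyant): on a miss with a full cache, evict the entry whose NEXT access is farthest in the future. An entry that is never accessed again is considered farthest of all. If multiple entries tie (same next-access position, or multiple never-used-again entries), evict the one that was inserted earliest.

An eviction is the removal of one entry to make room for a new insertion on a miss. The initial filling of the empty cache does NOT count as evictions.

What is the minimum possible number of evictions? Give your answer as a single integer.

Answer: 1

Derivation:
OPT (Belady) simulation (capacity=4):
  1. access 20: MISS. Cache: [20]
  2. access 20: HIT. Next use of 20: step 7. Cache: [20]
  3. access 66: MISS. Cache: [20 66]
  4. access 66: HIT. Next use of 66: step 6. Cache: [20 66]
  5. access 40: MISS. Cache: [20 66 40]
  6. access 66: HIT. Next use of 66: never. Cache: [20 66 40]
  7. access 20: HIT. Next use of 20: step 13. Cache: [20 66 40]
  8. access 40: HIT. Next use of 40: never. Cache: [20 66 40]
  9. access 8: MISS. Cache: [20 66 40 8]
  10. access 8: HIT. Next use of 8: step 12. Cache: [20 66 40 8]
  11. access 99: MISS, evict 66 (next use: never). Cache: [20 40 8 99]
  12. access 8: HIT. Next use of 8: never. Cache: [20 40 8 99]
  13. access 20: HIT. Next use of 20: never. Cache: [20 40 8 99]
Total: 8 hits, 5 misses, 1 evictions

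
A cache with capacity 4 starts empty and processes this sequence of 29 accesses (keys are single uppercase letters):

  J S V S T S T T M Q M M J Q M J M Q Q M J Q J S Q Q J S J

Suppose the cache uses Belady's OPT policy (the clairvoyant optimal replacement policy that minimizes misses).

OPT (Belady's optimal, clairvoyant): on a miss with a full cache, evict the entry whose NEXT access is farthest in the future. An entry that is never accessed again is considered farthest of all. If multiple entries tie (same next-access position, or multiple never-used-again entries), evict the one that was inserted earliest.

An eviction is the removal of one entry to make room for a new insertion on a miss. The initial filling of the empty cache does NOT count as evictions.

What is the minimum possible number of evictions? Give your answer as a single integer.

Answer: 2

Derivation:
OPT (Belady) simulation (capacity=4):
  1. access J: MISS. Cache: [J]
  2. access S: MISS. Cache: [J S]
  3. access V: MISS. Cache: [J S V]
  4. access S: HIT. Next use of S: step 6. Cache: [J S V]
  5. access T: MISS. Cache: [J S V T]
  6. access S: HIT. Next use of S: step 24. Cache: [J S V T]
  7. access T: HIT. Next use of T: step 8. Cache: [J S V T]
  8. access T: HIT. Next use of T: never. Cache: [J S V T]
  9. access M: MISS, evict V (next use: never). Cache: [J S T M]
  10. access Q: MISS, evict T (next use: never). Cache: [J S M Q]
  11. access M: HIT. Next use of M: step 12. Cache: [J S M Q]
  12. access M: HIT. Next use of M: step 15. Cache: [J S M Q]
  13. access J: HIT. Next use of J: step 16. Cache: [J S M Q]
  14. access Q: HIT. Next use of Q: step 18. Cache: [J S M Q]
  15. access M: HIT. Next use of M: step 17. Cache: [J S M Q]
  16. access J: HIT. Next use of J: step 21. Cache: [J S M Q]
  17. access M: HIT. Next use of M: step 20. Cache: [J S M Q]
  18. access Q: HIT. Next use of Q: step 19. Cache: [J S M Q]
  19. access Q: HIT. Next use of Q: step 22. Cache: [J S M Q]
  20. access M: HIT. Next use of M: never. Cache: [J S M Q]
  21. access J: HIT. Next use of J: step 23. Cache: [J S M Q]
  22. access Q: HIT. Next use of Q: step 25. Cache: [J S M Q]
  23. access J: HIT. Next use of J: step 27. Cache: [J S M Q]
  24. access S: HIT. Next use of S: step 28. Cache: [J S M Q]
  25. access Q: HIT. Next use of Q: step 26. Cache: [J S M Q]
  26. access Q: HIT. Next use of Q: never. Cache: [J S M Q]
  27. access J: HIT. Next use of J: step 29. Cache: [J S M Q]
  28. access S: HIT. Next use of S: never. Cache: [J S M Q]
  29. access J: HIT. Next use of J: never. Cache: [J S M Q]
Total: 23 hits, 6 misses, 2 evictions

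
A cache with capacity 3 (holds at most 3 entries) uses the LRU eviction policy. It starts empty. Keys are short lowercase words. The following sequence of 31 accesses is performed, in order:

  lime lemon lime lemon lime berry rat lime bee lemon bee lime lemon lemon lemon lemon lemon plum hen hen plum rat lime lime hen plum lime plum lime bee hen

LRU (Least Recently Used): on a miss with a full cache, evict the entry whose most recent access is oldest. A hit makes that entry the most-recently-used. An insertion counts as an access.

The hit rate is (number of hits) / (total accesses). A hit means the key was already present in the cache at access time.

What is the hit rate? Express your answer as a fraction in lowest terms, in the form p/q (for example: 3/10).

Answer: 17/31

Derivation:
LRU simulation (capacity=3):
  1. access lime: MISS. Cache (LRU->MRU): [lime]
  2. access lemon: MISS. Cache (LRU->MRU): [lime lemon]
  3. access lime: HIT. Cache (LRU->MRU): [lemon lime]
  4. access lemon: HIT. Cache (LRU->MRU): [lime lemon]
  5. access lime: HIT. Cache (LRU->MRU): [lemon lime]
  6. access berry: MISS. Cache (LRU->MRU): [lemon lime berry]
  7. access rat: MISS, evict lemon. Cache (LRU->MRU): [lime berry rat]
  8. access lime: HIT. Cache (LRU->MRU): [berry rat lime]
  9. access bee: MISS, evict berry. Cache (LRU->MRU): [rat lime bee]
  10. access lemon: MISS, evict rat. Cache (LRU->MRU): [lime bee lemon]
  11. access bee: HIT. Cache (LRU->MRU): [lime lemon bee]
  12. access lime: HIT. Cache (LRU->MRU): [lemon bee lime]
  13. access lemon: HIT. Cache (LRU->MRU): [bee lime lemon]
  14. access lemon: HIT. Cache (LRU->MRU): [bee lime lemon]
  15. access lemon: HIT. Cache (LRU->MRU): [bee lime lemon]
  16. access lemon: HIT. Cache (LRU->MRU): [bee lime lemon]
  17. access lemon: HIT. Cache (LRU->MRU): [bee lime lemon]
  18. access plum: MISS, evict bee. Cache (LRU->MRU): [lime lemon plum]
  19. access hen: MISS, evict lime. Cache (LRU->MRU): [lemon plum hen]
  20. access hen: HIT. Cache (LRU->MRU): [lemon plum hen]
  21. access plum: HIT. Cache (LRU->MRU): [lemon hen plum]
  22. access rat: MISS, evict lemon. Cache (LRU->MRU): [hen plum rat]
  23. access lime: MISS, evict hen. Cache (LRU->MRU): [plum rat lime]
  24. access lime: HIT. Cache (LRU->MRU): [plum rat lime]
  25. access hen: MISS, evict plum. Cache (LRU->MRU): [rat lime hen]
  26. access plum: MISS, evict rat. Cache (LRU->MRU): [lime hen plum]
  27. access lime: HIT. Cache (LRU->MRU): [hen plum lime]
  28. access plum: HIT. Cache (LRU->MRU): [hen lime plum]
  29. access lime: HIT. Cache (LRU->MRU): [hen plum lime]
  30. access bee: MISS, evict hen. Cache (LRU->MRU): [plum lime bee]
  31. access hen: MISS, evict plum. Cache (LRU->MRU): [lime bee hen]
Total: 17 hits, 14 misses, 11 evictions

Hit rate = 17/31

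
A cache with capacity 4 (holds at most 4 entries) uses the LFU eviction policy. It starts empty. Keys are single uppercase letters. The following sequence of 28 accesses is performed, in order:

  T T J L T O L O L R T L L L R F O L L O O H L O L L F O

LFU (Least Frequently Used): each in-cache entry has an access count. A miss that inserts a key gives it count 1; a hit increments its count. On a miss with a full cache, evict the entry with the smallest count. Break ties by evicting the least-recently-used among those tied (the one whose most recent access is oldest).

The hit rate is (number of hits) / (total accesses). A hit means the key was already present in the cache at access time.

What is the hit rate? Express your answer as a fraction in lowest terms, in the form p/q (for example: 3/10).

Answer: 19/28

Derivation:
LFU simulation (capacity=4):
  1. access T: MISS. Cache: [T(c=1)]
  2. access T: HIT, count now 2. Cache: [T(c=2)]
  3. access J: MISS. Cache: [J(c=1) T(c=2)]
  4. access L: MISS. Cache: [J(c=1) L(c=1) T(c=2)]
  5. access T: HIT, count now 3. Cache: [J(c=1) L(c=1) T(c=3)]
  6. access O: MISS. Cache: [J(c=1) L(c=1) O(c=1) T(c=3)]
  7. access L: HIT, count now 2. Cache: [J(c=1) O(c=1) L(c=2) T(c=3)]
  8. access O: HIT, count now 2. Cache: [J(c=1) L(c=2) O(c=2) T(c=3)]
  9. access L: HIT, count now 3. Cache: [J(c=1) O(c=2) T(c=3) L(c=3)]
  10. access R: MISS, evict J(c=1). Cache: [R(c=1) O(c=2) T(c=3) L(c=3)]
  11. access T: HIT, count now 4. Cache: [R(c=1) O(c=2) L(c=3) T(c=4)]
  12. access L: HIT, count now 4. Cache: [R(c=1) O(c=2) T(c=4) L(c=4)]
  13. access L: HIT, count now 5. Cache: [R(c=1) O(c=2) T(c=4) L(c=5)]
  14. access L: HIT, count now 6. Cache: [R(c=1) O(c=2) T(c=4) L(c=6)]
  15. access R: HIT, count now 2. Cache: [O(c=2) R(c=2) T(c=4) L(c=6)]
  16. access F: MISS, evict O(c=2). Cache: [F(c=1) R(c=2) T(c=4) L(c=6)]
  17. access O: MISS, evict F(c=1). Cache: [O(c=1) R(c=2) T(c=4) L(c=6)]
  18. access L: HIT, count now 7. Cache: [O(c=1) R(c=2) T(c=4) L(c=7)]
  19. access L: HIT, count now 8. Cache: [O(c=1) R(c=2) T(c=4) L(c=8)]
  20. access O: HIT, count now 2. Cache: [R(c=2) O(c=2) T(c=4) L(c=8)]
  21. access O: HIT, count now 3. Cache: [R(c=2) O(c=3) T(c=4) L(c=8)]
  22. access H: MISS, evict R(c=2). Cache: [H(c=1) O(c=3) T(c=4) L(c=8)]
  23. access L: HIT, count now 9. Cache: [H(c=1) O(c=3) T(c=4) L(c=9)]
  24. access O: HIT, count now 4. Cache: [H(c=1) T(c=4) O(c=4) L(c=9)]
  25. access L: HIT, count now 10. Cache: [H(c=1) T(c=4) O(c=4) L(c=10)]
  26. access L: HIT, count now 11. Cache: [H(c=1) T(c=4) O(c=4) L(c=11)]
  27. access F: MISS, evict H(c=1). Cache: [F(c=1) T(c=4) O(c=4) L(c=11)]
  28. access O: HIT, count now 5. Cache: [F(c=1) T(c=4) O(c=5) L(c=11)]
Total: 19 hits, 9 misses, 5 evictions

Hit rate = 19/28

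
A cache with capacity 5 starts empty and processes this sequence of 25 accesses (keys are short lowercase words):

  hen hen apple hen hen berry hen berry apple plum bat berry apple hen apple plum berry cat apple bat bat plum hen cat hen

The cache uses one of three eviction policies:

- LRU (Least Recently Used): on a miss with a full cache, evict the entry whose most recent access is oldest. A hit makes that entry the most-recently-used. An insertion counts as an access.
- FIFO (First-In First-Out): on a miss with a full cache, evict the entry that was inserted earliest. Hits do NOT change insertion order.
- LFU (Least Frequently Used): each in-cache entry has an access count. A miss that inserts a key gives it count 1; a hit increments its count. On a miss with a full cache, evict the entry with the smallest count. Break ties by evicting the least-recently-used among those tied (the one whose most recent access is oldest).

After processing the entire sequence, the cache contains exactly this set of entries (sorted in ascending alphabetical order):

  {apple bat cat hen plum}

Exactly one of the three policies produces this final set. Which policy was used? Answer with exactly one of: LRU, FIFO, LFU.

Answer: LRU

Derivation:
Simulating under each policy and comparing final sets:
  LRU: final set = {apple bat cat hen plum} -> MATCHES target
  FIFO: final set = {bat berry cat hen plum} -> differs
  LFU: final set = {apple berry cat hen plum} -> differs
Only LRU produces the target set.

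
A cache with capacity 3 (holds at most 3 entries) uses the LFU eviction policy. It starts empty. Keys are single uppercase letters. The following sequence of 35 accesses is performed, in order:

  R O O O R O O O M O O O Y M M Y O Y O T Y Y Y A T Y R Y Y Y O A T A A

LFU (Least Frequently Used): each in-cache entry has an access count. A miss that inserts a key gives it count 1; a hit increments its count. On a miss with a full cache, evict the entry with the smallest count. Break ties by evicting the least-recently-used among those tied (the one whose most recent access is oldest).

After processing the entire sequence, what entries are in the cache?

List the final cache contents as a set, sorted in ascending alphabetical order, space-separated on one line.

Answer: A O Y

Derivation:
LFU simulation (capacity=3):
  1. access R: MISS. Cache: [R(c=1)]
  2. access O: MISS. Cache: [R(c=1) O(c=1)]
  3. access O: HIT, count now 2. Cache: [R(c=1) O(c=2)]
  4. access O: HIT, count now 3. Cache: [R(c=1) O(c=3)]
  5. access R: HIT, count now 2. Cache: [R(c=2) O(c=3)]
  6. access O: HIT, count now 4. Cache: [R(c=2) O(c=4)]
  7. access O: HIT, count now 5. Cache: [R(c=2) O(c=5)]
  8. access O: HIT, count now 6. Cache: [R(c=2) O(c=6)]
  9. access M: MISS. Cache: [M(c=1) R(c=2) O(c=6)]
  10. access O: HIT, count now 7. Cache: [M(c=1) R(c=2) O(c=7)]
  11. access O: HIT, count now 8. Cache: [M(c=1) R(c=2) O(c=8)]
  12. access O: HIT, count now 9. Cache: [M(c=1) R(c=2) O(c=9)]
  13. access Y: MISS, evict M(c=1). Cache: [Y(c=1) R(c=2) O(c=9)]
  14. access M: MISS, evict Y(c=1). Cache: [M(c=1) R(c=2) O(c=9)]
  15. access M: HIT, count now 2. Cache: [R(c=2) M(c=2) O(c=9)]
  16. access Y: MISS, evict R(c=2). Cache: [Y(c=1) M(c=2) O(c=9)]
  17. access O: HIT, count now 10. Cache: [Y(c=1) M(c=2) O(c=10)]
  18. access Y: HIT, count now 2. Cache: [M(c=2) Y(c=2) O(c=10)]
  19. access O: HIT, count now 11. Cache: [M(c=2) Y(c=2) O(c=11)]
  20. access T: MISS, evict M(c=2). Cache: [T(c=1) Y(c=2) O(c=11)]
  21. access Y: HIT, count now 3. Cache: [T(c=1) Y(c=3) O(c=11)]
  22. access Y: HIT, count now 4. Cache: [T(c=1) Y(c=4) O(c=11)]
  23. access Y: HIT, count now 5. Cache: [T(c=1) Y(c=5) O(c=11)]
  24. access A: MISS, evict T(c=1). Cache: [A(c=1) Y(c=5) O(c=11)]
  25. access T: MISS, evict A(c=1). Cache: [T(c=1) Y(c=5) O(c=11)]
  26. access Y: HIT, count now 6. Cache: [T(c=1) Y(c=6) O(c=11)]
  27. access R: MISS, evict T(c=1). Cache: [R(c=1) Y(c=6) O(c=11)]
  28. access Y: HIT, count now 7. Cache: [R(c=1) Y(c=7) O(c=11)]
  29. access Y: HIT, count now 8. Cache: [R(c=1) Y(c=8) O(c=11)]
  30. access Y: HIT, count now 9. Cache: [R(c=1) Y(c=9) O(c=11)]
  31. access O: HIT, count now 12. Cache: [R(c=1) Y(c=9) O(c=12)]
  32. access A: MISS, evict R(c=1). Cache: [A(c=1) Y(c=9) O(c=12)]
  33. access T: MISS, evict A(c=1). Cache: [T(c=1) Y(c=9) O(c=12)]
  34. access A: MISS, evict T(c=1). Cache: [A(c=1) Y(c=9) O(c=12)]
  35. access A: HIT, count now 2. Cache: [A(c=2) Y(c=9) O(c=12)]
Total: 22 hits, 13 misses, 10 evictions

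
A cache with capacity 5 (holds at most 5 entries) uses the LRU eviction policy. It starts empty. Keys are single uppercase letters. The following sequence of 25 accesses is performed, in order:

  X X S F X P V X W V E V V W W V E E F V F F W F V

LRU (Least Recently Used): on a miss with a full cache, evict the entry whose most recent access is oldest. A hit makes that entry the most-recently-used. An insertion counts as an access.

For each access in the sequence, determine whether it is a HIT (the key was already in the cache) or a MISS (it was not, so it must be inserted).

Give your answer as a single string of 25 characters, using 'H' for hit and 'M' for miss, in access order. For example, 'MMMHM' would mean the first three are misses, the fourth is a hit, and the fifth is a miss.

LRU simulation (capacity=5):
  1. access X: MISS. Cache (LRU->MRU): [X]
  2. access X: HIT. Cache (LRU->MRU): [X]
  3. access S: MISS. Cache (LRU->MRU): [X S]
  4. access F: MISS. Cache (LRU->MRU): [X S F]
  5. access X: HIT. Cache (LRU->MRU): [S F X]
  6. access P: MISS. Cache (LRU->MRU): [S F X P]
  7. access V: MISS. Cache (LRU->MRU): [S F X P V]
  8. access X: HIT. Cache (LRU->MRU): [S F P V X]
  9. access W: MISS, evict S. Cache (LRU->MRU): [F P V X W]
  10. access V: HIT. Cache (LRU->MRU): [F P X W V]
  11. access E: MISS, evict F. Cache (LRU->MRU): [P X W V E]
  12. access V: HIT. Cache (LRU->MRU): [P X W E V]
  13. access V: HIT. Cache (LRU->MRU): [P X W E V]
  14. access W: HIT. Cache (LRU->MRU): [P X E V W]
  15. access W: HIT. Cache (LRU->MRU): [P X E V W]
  16. access V: HIT. Cache (LRU->MRU): [P X E W V]
  17. access E: HIT. Cache (LRU->MRU): [P X W V E]
  18. access E: HIT. Cache (LRU->MRU): [P X W V E]
  19. access F: MISS, evict P. Cache (LRU->MRU): [X W V E F]
  20. access V: HIT. Cache (LRU->MRU): [X W E F V]
  21. access F: HIT. Cache (LRU->MRU): [X W E V F]
  22. access F: HIT. Cache (LRU->MRU): [X W E V F]
  23. access W: HIT. Cache (LRU->MRU): [X E V F W]
  24. access F: HIT. Cache (LRU->MRU): [X E V W F]
  25. access V: HIT. Cache (LRU->MRU): [X E W F V]
Total: 17 hits, 8 misses, 3 evictions

Answer: MHMMHMMHMHMHHHHHHHMHHHHHH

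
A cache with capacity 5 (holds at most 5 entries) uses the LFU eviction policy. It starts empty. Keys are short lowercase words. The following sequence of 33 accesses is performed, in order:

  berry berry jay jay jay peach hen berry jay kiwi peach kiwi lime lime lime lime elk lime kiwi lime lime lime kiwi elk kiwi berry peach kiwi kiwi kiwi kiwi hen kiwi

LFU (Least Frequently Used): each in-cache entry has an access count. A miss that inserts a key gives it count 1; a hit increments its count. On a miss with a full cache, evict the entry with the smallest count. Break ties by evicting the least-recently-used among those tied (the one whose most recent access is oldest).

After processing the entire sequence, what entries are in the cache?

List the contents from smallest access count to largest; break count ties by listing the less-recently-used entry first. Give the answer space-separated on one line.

LFU simulation (capacity=5):
  1. access berry: MISS. Cache: [berry(c=1)]
  2. access berry: HIT, count now 2. Cache: [berry(c=2)]
  3. access jay: MISS. Cache: [jay(c=1) berry(c=2)]
  4. access jay: HIT, count now 2. Cache: [berry(c=2) jay(c=2)]
  5. access jay: HIT, count now 3. Cache: [berry(c=2) jay(c=3)]
  6. access peach: MISS. Cache: [peach(c=1) berry(c=2) jay(c=3)]
  7. access hen: MISS. Cache: [peach(c=1) hen(c=1) berry(c=2) jay(c=3)]
  8. access berry: HIT, count now 3. Cache: [peach(c=1) hen(c=1) jay(c=3) berry(c=3)]
  9. access jay: HIT, count now 4. Cache: [peach(c=1) hen(c=1) berry(c=3) jay(c=4)]
  10. access kiwi: MISS. Cache: [peach(c=1) hen(c=1) kiwi(c=1) berry(c=3) jay(c=4)]
  11. access peach: HIT, count now 2. Cache: [hen(c=1) kiwi(c=1) peach(c=2) berry(c=3) jay(c=4)]
  12. access kiwi: HIT, count now 2. Cache: [hen(c=1) peach(c=2) kiwi(c=2) berry(c=3) jay(c=4)]
  13. access lime: MISS, evict hen(c=1). Cache: [lime(c=1) peach(c=2) kiwi(c=2) berry(c=3) jay(c=4)]
  14. access lime: HIT, count now 2. Cache: [peach(c=2) kiwi(c=2) lime(c=2) berry(c=3) jay(c=4)]
  15. access lime: HIT, count now 3. Cache: [peach(c=2) kiwi(c=2) berry(c=3) lime(c=3) jay(c=4)]
  16. access lime: HIT, count now 4. Cache: [peach(c=2) kiwi(c=2) berry(c=3) jay(c=4) lime(c=4)]
  17. access elk: MISS, evict peach(c=2). Cache: [elk(c=1) kiwi(c=2) berry(c=3) jay(c=4) lime(c=4)]
  18. access lime: HIT, count now 5. Cache: [elk(c=1) kiwi(c=2) berry(c=3) jay(c=4) lime(c=5)]
  19. access kiwi: HIT, count now 3. Cache: [elk(c=1) berry(c=3) kiwi(c=3) jay(c=4) lime(c=5)]
  20. access lime: HIT, count now 6. Cache: [elk(c=1) berry(c=3) kiwi(c=3) jay(c=4) lime(c=6)]
  21. access lime: HIT, count now 7. Cache: [elk(c=1) berry(c=3) kiwi(c=3) jay(c=4) lime(c=7)]
  22. access lime: HIT, count now 8. Cache: [elk(c=1) berry(c=3) kiwi(c=3) jay(c=4) lime(c=8)]
  23. access kiwi: HIT, count now 4. Cache: [elk(c=1) berry(c=3) jay(c=4) kiwi(c=4) lime(c=8)]
  24. access elk: HIT, count now 2. Cache: [elk(c=2) berry(c=3) jay(c=4) kiwi(c=4) lime(c=8)]
  25. access kiwi: HIT, count now 5. Cache: [elk(c=2) berry(c=3) jay(c=4) kiwi(c=5) lime(c=8)]
  26. access berry: HIT, count now 4. Cache: [elk(c=2) jay(c=4) berry(c=4) kiwi(c=5) lime(c=8)]
  27. access peach: MISS, evict elk(c=2). Cache: [peach(c=1) jay(c=4) berry(c=4) kiwi(c=5) lime(c=8)]
  28. access kiwi: HIT, count now 6. Cache: [peach(c=1) jay(c=4) berry(c=4) kiwi(c=6) lime(c=8)]
  29. access kiwi: HIT, count now 7. Cache: [peach(c=1) jay(c=4) berry(c=4) kiwi(c=7) lime(c=8)]
  30. access kiwi: HIT, count now 8. Cache: [peach(c=1) jay(c=4) berry(c=4) lime(c=8) kiwi(c=8)]
  31. access kiwi: HIT, count now 9. Cache: [peach(c=1) jay(c=4) berry(c=4) lime(c=8) kiwi(c=9)]
  32. access hen: MISS, evict peach(c=1). Cache: [hen(c=1) jay(c=4) berry(c=4) lime(c=8) kiwi(c=9)]
  33. access kiwi: HIT, count now 10. Cache: [hen(c=1) jay(c=4) berry(c=4) lime(c=8) kiwi(c=10)]
Total: 24 hits, 9 misses, 4 evictions

Answer: hen jay berry lime kiwi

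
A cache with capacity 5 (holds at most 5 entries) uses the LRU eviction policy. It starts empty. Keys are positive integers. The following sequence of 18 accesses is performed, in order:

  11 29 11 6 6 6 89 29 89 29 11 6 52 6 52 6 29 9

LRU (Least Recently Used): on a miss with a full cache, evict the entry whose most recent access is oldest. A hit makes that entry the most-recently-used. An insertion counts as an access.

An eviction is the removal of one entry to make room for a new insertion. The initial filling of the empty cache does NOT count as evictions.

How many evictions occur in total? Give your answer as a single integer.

LRU simulation (capacity=5):
  1. access 11: MISS. Cache (LRU->MRU): [11]
  2. access 29: MISS. Cache (LRU->MRU): [11 29]
  3. access 11: HIT. Cache (LRU->MRU): [29 11]
  4. access 6: MISS. Cache (LRU->MRU): [29 11 6]
  5. access 6: HIT. Cache (LRU->MRU): [29 11 6]
  6. access 6: HIT. Cache (LRU->MRU): [29 11 6]
  7. access 89: MISS. Cache (LRU->MRU): [29 11 6 89]
  8. access 29: HIT. Cache (LRU->MRU): [11 6 89 29]
  9. access 89: HIT. Cache (LRU->MRU): [11 6 29 89]
  10. access 29: HIT. Cache (LRU->MRU): [11 6 89 29]
  11. access 11: HIT. Cache (LRU->MRU): [6 89 29 11]
  12. access 6: HIT. Cache (LRU->MRU): [89 29 11 6]
  13. access 52: MISS. Cache (LRU->MRU): [89 29 11 6 52]
  14. access 6: HIT. Cache (LRU->MRU): [89 29 11 52 6]
  15. access 52: HIT. Cache (LRU->MRU): [89 29 11 6 52]
  16. access 6: HIT. Cache (LRU->MRU): [89 29 11 52 6]
  17. access 29: HIT. Cache (LRU->MRU): [89 11 52 6 29]
  18. access 9: MISS, evict 89. Cache (LRU->MRU): [11 52 6 29 9]
Total: 12 hits, 6 misses, 1 evictions

Answer: 1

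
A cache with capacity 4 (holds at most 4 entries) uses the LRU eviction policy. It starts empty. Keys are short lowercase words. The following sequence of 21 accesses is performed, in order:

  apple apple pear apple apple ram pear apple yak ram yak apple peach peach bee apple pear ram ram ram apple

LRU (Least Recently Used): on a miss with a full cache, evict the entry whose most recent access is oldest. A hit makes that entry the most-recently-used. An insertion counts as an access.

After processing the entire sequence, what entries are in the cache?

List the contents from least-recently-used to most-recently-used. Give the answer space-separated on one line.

Answer: bee pear ram apple

Derivation:
LRU simulation (capacity=4):
  1. access apple: MISS. Cache (LRU->MRU): [apple]
  2. access apple: HIT. Cache (LRU->MRU): [apple]
  3. access pear: MISS. Cache (LRU->MRU): [apple pear]
  4. access apple: HIT. Cache (LRU->MRU): [pear apple]
  5. access apple: HIT. Cache (LRU->MRU): [pear apple]
  6. access ram: MISS. Cache (LRU->MRU): [pear apple ram]
  7. access pear: HIT. Cache (LRU->MRU): [apple ram pear]
  8. access apple: HIT. Cache (LRU->MRU): [ram pear apple]
  9. access yak: MISS. Cache (LRU->MRU): [ram pear apple yak]
  10. access ram: HIT. Cache (LRU->MRU): [pear apple yak ram]
  11. access yak: HIT. Cache (LRU->MRU): [pear apple ram yak]
  12. access apple: HIT. Cache (LRU->MRU): [pear ram yak apple]
  13. access peach: MISS, evict pear. Cache (LRU->MRU): [ram yak apple peach]
  14. access peach: HIT. Cache (LRU->MRU): [ram yak apple peach]
  15. access bee: MISS, evict ram. Cache (LRU->MRU): [yak apple peach bee]
  16. access apple: HIT. Cache (LRU->MRU): [yak peach bee apple]
  17. access pear: MISS, evict yak. Cache (LRU->MRU): [peach bee apple pear]
  18. access ram: MISS, evict peach. Cache (LRU->MRU): [bee apple pear ram]
  19. access ram: HIT. Cache (LRU->MRU): [bee apple pear ram]
  20. access ram: HIT. Cache (LRU->MRU): [bee apple pear ram]
  21. access apple: HIT. Cache (LRU->MRU): [bee pear ram apple]
Total: 13 hits, 8 misses, 4 evictions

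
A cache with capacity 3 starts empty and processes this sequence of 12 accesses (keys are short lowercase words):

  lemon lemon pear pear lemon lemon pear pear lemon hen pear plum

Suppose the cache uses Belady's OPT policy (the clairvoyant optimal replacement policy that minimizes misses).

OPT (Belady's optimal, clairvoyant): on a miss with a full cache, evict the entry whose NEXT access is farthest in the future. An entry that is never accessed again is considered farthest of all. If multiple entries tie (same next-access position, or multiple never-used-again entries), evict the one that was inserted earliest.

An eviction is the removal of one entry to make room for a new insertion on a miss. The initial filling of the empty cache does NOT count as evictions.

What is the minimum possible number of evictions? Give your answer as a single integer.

Answer: 1

Derivation:
OPT (Belady) simulation (capacity=3):
  1. access lemon: MISS. Cache: [lemon]
  2. access lemon: HIT. Next use of lemon: step 5. Cache: [lemon]
  3. access pear: MISS. Cache: [lemon pear]
  4. access pear: HIT. Next use of pear: step 7. Cache: [lemon pear]
  5. access lemon: HIT. Next use of lemon: step 6. Cache: [lemon pear]
  6. access lemon: HIT. Next use of lemon: step 9. Cache: [lemon pear]
  7. access pear: HIT. Next use of pear: step 8. Cache: [lemon pear]
  8. access pear: HIT. Next use of pear: step 11. Cache: [lemon pear]
  9. access lemon: HIT. Next use of lemon: never. Cache: [lemon pear]
  10. access hen: MISS. Cache: [lemon pear hen]
  11. access pear: HIT. Next use of pear: never. Cache: [lemon pear hen]
  12. access plum: MISS, evict lemon (next use: never). Cache: [pear hen plum]
Total: 8 hits, 4 misses, 1 evictions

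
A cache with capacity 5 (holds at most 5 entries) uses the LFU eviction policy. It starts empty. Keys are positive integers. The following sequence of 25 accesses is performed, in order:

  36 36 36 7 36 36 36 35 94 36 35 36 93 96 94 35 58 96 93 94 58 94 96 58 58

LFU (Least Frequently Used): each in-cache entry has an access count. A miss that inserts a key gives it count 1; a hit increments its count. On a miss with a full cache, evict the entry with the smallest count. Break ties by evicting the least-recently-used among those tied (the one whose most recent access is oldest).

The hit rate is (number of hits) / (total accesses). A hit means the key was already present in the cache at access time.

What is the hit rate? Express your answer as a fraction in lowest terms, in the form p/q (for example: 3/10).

LFU simulation (capacity=5):
  1. access 36: MISS. Cache: [36(c=1)]
  2. access 36: HIT, count now 2. Cache: [36(c=2)]
  3. access 36: HIT, count now 3. Cache: [36(c=3)]
  4. access 7: MISS. Cache: [7(c=1) 36(c=3)]
  5. access 36: HIT, count now 4. Cache: [7(c=1) 36(c=4)]
  6. access 36: HIT, count now 5. Cache: [7(c=1) 36(c=5)]
  7. access 36: HIT, count now 6. Cache: [7(c=1) 36(c=6)]
  8. access 35: MISS. Cache: [7(c=1) 35(c=1) 36(c=6)]
  9. access 94: MISS. Cache: [7(c=1) 35(c=1) 94(c=1) 36(c=6)]
  10. access 36: HIT, count now 7. Cache: [7(c=1) 35(c=1) 94(c=1) 36(c=7)]
  11. access 35: HIT, count now 2. Cache: [7(c=1) 94(c=1) 35(c=2) 36(c=7)]
  12. access 36: HIT, count now 8. Cache: [7(c=1) 94(c=1) 35(c=2) 36(c=8)]
  13. access 93: MISS. Cache: [7(c=1) 94(c=1) 93(c=1) 35(c=2) 36(c=8)]
  14. access 96: MISS, evict 7(c=1). Cache: [94(c=1) 93(c=1) 96(c=1) 35(c=2) 36(c=8)]
  15. access 94: HIT, count now 2. Cache: [93(c=1) 96(c=1) 35(c=2) 94(c=2) 36(c=8)]
  16. access 35: HIT, count now 3. Cache: [93(c=1) 96(c=1) 94(c=2) 35(c=3) 36(c=8)]
  17. access 58: MISS, evict 93(c=1). Cache: [96(c=1) 58(c=1) 94(c=2) 35(c=3) 36(c=8)]
  18. access 96: HIT, count now 2. Cache: [58(c=1) 94(c=2) 96(c=2) 35(c=3) 36(c=8)]
  19. access 93: MISS, evict 58(c=1). Cache: [93(c=1) 94(c=2) 96(c=2) 35(c=3) 36(c=8)]
  20. access 94: HIT, count now 3. Cache: [93(c=1) 96(c=2) 35(c=3) 94(c=3) 36(c=8)]
  21. access 58: MISS, evict 93(c=1). Cache: [58(c=1) 96(c=2) 35(c=3) 94(c=3) 36(c=8)]
  22. access 94: HIT, count now 4. Cache: [58(c=1) 96(c=2) 35(c=3) 94(c=4) 36(c=8)]
  23. access 96: HIT, count now 3. Cache: [58(c=1) 35(c=3) 96(c=3) 94(c=4) 36(c=8)]
  24. access 58: HIT, count now 2. Cache: [58(c=2) 35(c=3) 96(c=3) 94(c=4) 36(c=8)]
  25. access 58: HIT, count now 3. Cache: [35(c=3) 96(c=3) 58(c=3) 94(c=4) 36(c=8)]
Total: 16 hits, 9 misses, 4 evictions

Hit rate = 16/25

Answer: 16/25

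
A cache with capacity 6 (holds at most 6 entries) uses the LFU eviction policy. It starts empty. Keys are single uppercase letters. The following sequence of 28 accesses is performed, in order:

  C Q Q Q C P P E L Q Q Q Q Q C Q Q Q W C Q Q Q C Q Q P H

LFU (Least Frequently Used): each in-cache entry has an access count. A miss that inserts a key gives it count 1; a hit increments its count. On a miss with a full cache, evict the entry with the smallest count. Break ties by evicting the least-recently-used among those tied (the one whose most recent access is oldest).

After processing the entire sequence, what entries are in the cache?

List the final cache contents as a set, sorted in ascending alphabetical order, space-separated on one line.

LFU simulation (capacity=6):
  1. access C: MISS. Cache: [C(c=1)]
  2. access Q: MISS. Cache: [C(c=1) Q(c=1)]
  3. access Q: HIT, count now 2. Cache: [C(c=1) Q(c=2)]
  4. access Q: HIT, count now 3. Cache: [C(c=1) Q(c=3)]
  5. access C: HIT, count now 2. Cache: [C(c=2) Q(c=3)]
  6. access P: MISS. Cache: [P(c=1) C(c=2) Q(c=3)]
  7. access P: HIT, count now 2. Cache: [C(c=2) P(c=2) Q(c=3)]
  8. access E: MISS. Cache: [E(c=1) C(c=2) P(c=2) Q(c=3)]
  9. access L: MISS. Cache: [E(c=1) L(c=1) C(c=2) P(c=2) Q(c=3)]
  10. access Q: HIT, count now 4. Cache: [E(c=1) L(c=1) C(c=2) P(c=2) Q(c=4)]
  11. access Q: HIT, count now 5. Cache: [E(c=1) L(c=1) C(c=2) P(c=2) Q(c=5)]
  12. access Q: HIT, count now 6. Cache: [E(c=1) L(c=1) C(c=2) P(c=2) Q(c=6)]
  13. access Q: HIT, count now 7. Cache: [E(c=1) L(c=1) C(c=2) P(c=2) Q(c=7)]
  14. access Q: HIT, count now 8. Cache: [E(c=1) L(c=1) C(c=2) P(c=2) Q(c=8)]
  15. access C: HIT, count now 3. Cache: [E(c=1) L(c=1) P(c=2) C(c=3) Q(c=8)]
  16. access Q: HIT, count now 9. Cache: [E(c=1) L(c=1) P(c=2) C(c=3) Q(c=9)]
  17. access Q: HIT, count now 10. Cache: [E(c=1) L(c=1) P(c=2) C(c=3) Q(c=10)]
  18. access Q: HIT, count now 11. Cache: [E(c=1) L(c=1) P(c=2) C(c=3) Q(c=11)]
  19. access W: MISS. Cache: [E(c=1) L(c=1) W(c=1) P(c=2) C(c=3) Q(c=11)]
  20. access C: HIT, count now 4. Cache: [E(c=1) L(c=1) W(c=1) P(c=2) C(c=4) Q(c=11)]
  21. access Q: HIT, count now 12. Cache: [E(c=1) L(c=1) W(c=1) P(c=2) C(c=4) Q(c=12)]
  22. access Q: HIT, count now 13. Cache: [E(c=1) L(c=1) W(c=1) P(c=2) C(c=4) Q(c=13)]
  23. access Q: HIT, count now 14. Cache: [E(c=1) L(c=1) W(c=1) P(c=2) C(c=4) Q(c=14)]
  24. access C: HIT, count now 5. Cache: [E(c=1) L(c=1) W(c=1) P(c=2) C(c=5) Q(c=14)]
  25. access Q: HIT, count now 15. Cache: [E(c=1) L(c=1) W(c=1) P(c=2) C(c=5) Q(c=15)]
  26. access Q: HIT, count now 16. Cache: [E(c=1) L(c=1) W(c=1) P(c=2) C(c=5) Q(c=16)]
  27. access P: HIT, count now 3. Cache: [E(c=1) L(c=1) W(c=1) P(c=3) C(c=5) Q(c=16)]
  28. access H: MISS, evict E(c=1). Cache: [L(c=1) W(c=1) H(c=1) P(c=3) C(c=5) Q(c=16)]
Total: 21 hits, 7 misses, 1 evictions

Answer: C H L P Q W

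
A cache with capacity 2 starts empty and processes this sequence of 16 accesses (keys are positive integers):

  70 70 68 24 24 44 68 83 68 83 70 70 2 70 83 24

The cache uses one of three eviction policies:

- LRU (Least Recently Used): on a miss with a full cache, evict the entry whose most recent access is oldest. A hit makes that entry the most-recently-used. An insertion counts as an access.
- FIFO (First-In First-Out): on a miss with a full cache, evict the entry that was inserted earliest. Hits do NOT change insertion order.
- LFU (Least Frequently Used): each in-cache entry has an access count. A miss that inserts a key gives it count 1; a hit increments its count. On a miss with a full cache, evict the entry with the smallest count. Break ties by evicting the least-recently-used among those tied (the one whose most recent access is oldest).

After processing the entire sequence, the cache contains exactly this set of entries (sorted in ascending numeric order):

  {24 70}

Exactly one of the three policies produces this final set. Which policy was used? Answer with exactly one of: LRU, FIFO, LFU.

Simulating under each policy and comparing final sets:
  LRU: final set = {24 83} -> differs
  FIFO: final set = {24 83} -> differs
  LFU: final set = {24 70} -> MATCHES target
Only LFU produces the target set.

Answer: LFU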